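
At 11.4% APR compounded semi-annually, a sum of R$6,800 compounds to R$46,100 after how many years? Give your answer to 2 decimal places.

17.26 years

Periodic rate i = 0.114/2 = 0.057.
(1+i)^n = 46100/6800 = 6.77941, so n = ln 6.77941 / ln 1.057 = 34.5251 half-years
= 34.5251/2 years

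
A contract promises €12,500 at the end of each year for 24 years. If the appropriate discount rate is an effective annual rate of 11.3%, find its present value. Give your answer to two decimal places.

PV = 12500 × [1 − (1+0.113)^(−24)] / 0.113 = 12500 × 8.171857 = 102,148.2166

€102,148.22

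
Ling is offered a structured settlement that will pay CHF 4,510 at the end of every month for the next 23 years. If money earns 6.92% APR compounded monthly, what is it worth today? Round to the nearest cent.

Periodic rate i = 0.0692/12 = 0.00576667; n = 23 × 12 = 276 periods.
PV = 4510 × [1 − (1+0.00576667)^(−276)] / 0.00576667 = 4510 × 137.942343 = 622,119.9679

CHF 622,119.97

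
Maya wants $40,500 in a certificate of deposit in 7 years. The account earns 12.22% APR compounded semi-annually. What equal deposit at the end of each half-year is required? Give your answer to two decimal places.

$1,912.37

With 2 periods per year: i = 0.0611, n = 14.
PMT = 40500 / ( [(1+0.0611)^14 − 1] / 0.0611 ) = 40500 / 21.177963 = 1,912.3652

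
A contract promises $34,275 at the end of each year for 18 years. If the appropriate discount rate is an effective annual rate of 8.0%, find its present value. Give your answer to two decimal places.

$321,221.43

PV = PMT · [1 − (1+i)^(−n)] / i = 34275 · 9.371887 = 321,221.4316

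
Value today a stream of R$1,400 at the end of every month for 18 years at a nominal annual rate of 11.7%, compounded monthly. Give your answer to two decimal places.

i = 0.117/12 = 0.00975 per month; n = 18·12 = 216.
PV = 1400 × [1 − (1+0.00975)^(−216)] / 0.00975 = 1400 × 89.951601 = 125,932.2417

R$125,932.24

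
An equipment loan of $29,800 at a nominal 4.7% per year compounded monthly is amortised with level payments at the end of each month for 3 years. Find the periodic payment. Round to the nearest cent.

$889.12

i = 0.047/12 = 0.00391667 per month; n = 3·12 = 36.
Annuity-PV factor = 33.516120; PMT = 29800 / 33.516120 = 889.1244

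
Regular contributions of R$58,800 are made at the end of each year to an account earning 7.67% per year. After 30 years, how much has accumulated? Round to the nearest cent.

R$6,270,956.94

FV = PMT · [(1+i)^n − 1] / i = 58800 · 106.648928 = 6,270,956.9380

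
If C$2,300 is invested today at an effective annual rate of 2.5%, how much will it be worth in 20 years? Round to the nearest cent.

C$3,768.82

FV = PV·(1+i)^n = 2,300 × 1.638616 = 3,768.8178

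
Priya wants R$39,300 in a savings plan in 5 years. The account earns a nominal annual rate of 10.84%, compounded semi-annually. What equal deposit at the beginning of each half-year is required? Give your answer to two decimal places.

R$2,906.27

With 2 periods per year: i = 0.0542, n = 10.
PMT = 39300 / ( [(1+0.0542)^10 − 1] / 0.0542 × (1+i) ) = 39300 / 13.522465 = 2,906.2749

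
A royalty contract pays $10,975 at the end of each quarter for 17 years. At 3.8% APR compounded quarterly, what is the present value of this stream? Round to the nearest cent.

$547,896.51

i = 0.038/4 = 0.0095 per quarter; n = 17·4 = 68.
PV = 10975 × [1 − (1+0.0095)^(−68)] / 0.0095 = 10975 × 49.922233 = 547,896.5091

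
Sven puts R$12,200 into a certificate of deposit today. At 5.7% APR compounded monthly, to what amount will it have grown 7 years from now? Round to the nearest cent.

R$18,164.90

Periodic rate i = 0.057/12 = 0.00475; n = 7 × 12 = 84 periods.
12,200 × (1+0.00475)^84 = 12,200 × 1.488926 = 18,164.9028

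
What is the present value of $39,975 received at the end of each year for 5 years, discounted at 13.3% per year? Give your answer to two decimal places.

PV = 39975 × [1 − (1+0.133)^(−5)] / 0.133 = 39975 × 3.491638 = 139,578.2165

$139,578.22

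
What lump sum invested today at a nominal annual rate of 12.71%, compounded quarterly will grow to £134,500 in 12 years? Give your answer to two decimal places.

i = 0.1271/4 = 0.031775 per quarter; n = 12·4 = 48.
PV = 134,500 / (1 + 0.031775)^48 = 134,500 / 4.488281 = 29,966.9299

£29,966.93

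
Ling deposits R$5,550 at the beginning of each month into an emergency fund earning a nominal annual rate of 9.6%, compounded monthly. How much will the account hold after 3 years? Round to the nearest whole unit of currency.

Periodic rate i = 0.096/12 = 0.008; n = 3 × 12 = 36 periods.
Accumulation factor s(36|0.008) × (1+i) = 41.860959; FV = 5550 × 41.860959 = 232,328.3249
Payments are at the start of each period, so multiply by (1+i).

R$232,328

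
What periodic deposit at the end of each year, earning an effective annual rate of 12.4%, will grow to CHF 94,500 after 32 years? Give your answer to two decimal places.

FV-annuity factor = 331.639182; PMT = 94500 / 331.639182 = 284.9482

CHF 284.95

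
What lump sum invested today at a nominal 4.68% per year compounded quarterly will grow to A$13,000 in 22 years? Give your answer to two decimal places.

Periodic rate i = 0.0468/4 = 0.0117; n = 22 × 4 = 88 periods.
Discount factor = (1+0.0117)^(−88) = 0.359291; PV = 13,000 × 0.359291 = 4,670.7794

A$4,670.78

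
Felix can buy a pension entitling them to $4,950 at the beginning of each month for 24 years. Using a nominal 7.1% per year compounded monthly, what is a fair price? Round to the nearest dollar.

$687,672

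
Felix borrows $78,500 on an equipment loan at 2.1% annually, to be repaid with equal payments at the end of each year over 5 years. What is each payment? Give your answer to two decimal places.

PMT = 78500 / ( [1 − (1+0.021)^(−5)] / 0.021 ) = 78500 / 4.699810 = 16,702.8014

$16,702.80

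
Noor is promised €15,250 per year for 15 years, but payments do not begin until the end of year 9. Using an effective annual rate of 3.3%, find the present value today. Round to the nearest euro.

€137,411

PV at t=8 (ordinary 15-year annuity): 15250 × a(15|0.033) = 15250 × 11.682963 = 178,165.1917
PV₀ = 178,165.1917 / (1+0.033)^8 = 178,165.1917 / 1.296590 = 137,410.6162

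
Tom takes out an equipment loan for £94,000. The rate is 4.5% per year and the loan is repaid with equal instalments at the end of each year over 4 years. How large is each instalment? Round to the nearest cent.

Annuity-PV factor = 3.587526; PMT = 94000 / 3.587526 = 26,201.9029

£26,201.90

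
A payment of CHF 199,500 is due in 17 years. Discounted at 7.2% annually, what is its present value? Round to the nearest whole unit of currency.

PV = FV·(1+i)^(−n) = 199,500 × 0.306682 = 61,183.1100

CHF 61,183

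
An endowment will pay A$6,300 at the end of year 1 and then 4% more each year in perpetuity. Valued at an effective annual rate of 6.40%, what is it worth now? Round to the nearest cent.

A$262,500.00

PV = PMT / (i − g) = 6300 / (0.064 − 0.04) = 6300 / 0.024000 = 262,500.0000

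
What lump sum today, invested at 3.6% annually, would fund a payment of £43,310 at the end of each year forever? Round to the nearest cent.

£1,203,055.56

PV = C/r = 43310/0.036 = 1,203,055.5556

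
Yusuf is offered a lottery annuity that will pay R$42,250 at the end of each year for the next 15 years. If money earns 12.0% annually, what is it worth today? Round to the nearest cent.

R$287,759.02

PV = 42250 × [1 − (1+0.12)^(−15)] / 0.12 = 42250 × 6.810864 = 287,759.0247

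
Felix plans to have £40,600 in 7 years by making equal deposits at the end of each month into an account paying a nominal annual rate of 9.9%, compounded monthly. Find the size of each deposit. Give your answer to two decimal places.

£336.96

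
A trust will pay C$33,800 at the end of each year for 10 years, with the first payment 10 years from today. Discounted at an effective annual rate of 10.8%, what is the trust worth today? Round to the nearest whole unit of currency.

C$79,757

Value one period before first payment (t=9): 33800 × [1 − (1+0.108)^(−10)] / 0.108 = 33800 × 5.938949 = 200,736.4831
Discount back 9 years: 200,736.4831 × (1+0.108)^(−9) = 200,736.4831 × 0.397322 = 79,756.9371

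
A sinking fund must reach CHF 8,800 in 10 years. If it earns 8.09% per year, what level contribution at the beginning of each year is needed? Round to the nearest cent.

CHF 559.60

PMT = 8800 / ( [(1+0.0809)^10 − 1] / 0.0809 × (1+i) ) = 8800 / 15.725607 = 559.5968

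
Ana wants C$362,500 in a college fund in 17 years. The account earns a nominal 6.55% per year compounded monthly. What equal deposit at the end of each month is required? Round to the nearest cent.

C$971.93

With 12 periods per year: i = 0.00545833, n = 204.
PMT = 362500 / ( [(1+0.00545833)^204 − 1] / 0.00545833 ) = 362500 / 372.969382 = 971.9296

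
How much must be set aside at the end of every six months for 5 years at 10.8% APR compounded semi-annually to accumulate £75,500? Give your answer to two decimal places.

£5,891.43

i = 0.108/2 = 0.054 per half-year; n = 5·2 = 10.
FV-annuity factor = 12.815230; PMT = 75500 / 12.815230 = 5,891.4278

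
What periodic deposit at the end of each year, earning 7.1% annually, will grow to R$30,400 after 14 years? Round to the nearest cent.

R$1,338.56

FV-annuity factor = 22.710953; PMT = 30400 / 22.710953 = 1,338.5611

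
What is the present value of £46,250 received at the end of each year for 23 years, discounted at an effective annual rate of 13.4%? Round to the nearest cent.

£326,010.81

PV = PMT · [1 − (1+i)^(−n)] / i = 46250 · 7.048882 = 326,010.8072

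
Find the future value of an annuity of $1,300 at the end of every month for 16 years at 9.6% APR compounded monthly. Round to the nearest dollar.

$587,870

With 12 periods per year: i = 0.008, n = 192.
Accumulation factor s(192|0.008) = 452.207782; FV = 1300 × 452.207782 = 587,870.1172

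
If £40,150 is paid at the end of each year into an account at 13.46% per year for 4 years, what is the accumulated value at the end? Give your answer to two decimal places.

£196,032.66

Accumulation factor s(4|0.1346) = 4.882507; FV = 40150 × 4.882507 = 196,032.6645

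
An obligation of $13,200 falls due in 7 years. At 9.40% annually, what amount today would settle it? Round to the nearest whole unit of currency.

Discount factor = (1+0.094)^(−7) = 0.533186; PV = 13,200 × 0.533186 = 7,038.0553

$7,038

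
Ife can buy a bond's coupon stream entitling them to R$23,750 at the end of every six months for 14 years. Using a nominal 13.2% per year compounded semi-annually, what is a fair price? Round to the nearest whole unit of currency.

R$299,742

With 2 periods per year: i = 0.066, n = 28.
Annuity factor a(28|0.066) = 12.620736; PV = 23750 × 12.620736 = 299,742.4682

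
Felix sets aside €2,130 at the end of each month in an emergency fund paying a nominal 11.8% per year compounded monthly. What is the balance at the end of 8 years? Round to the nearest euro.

Periodic rate i = 0.118/12 = 0.00983333; n = 8 × 12 = 96 periods.
Accumulation factor s(96|0.00983333) = 158.483127; FV = 2130 × 158.483127 = 337,569.0607

€337,569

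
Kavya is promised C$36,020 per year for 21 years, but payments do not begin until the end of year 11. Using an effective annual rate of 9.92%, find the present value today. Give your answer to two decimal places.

C$121,666.06

PV at t=10 (ordinary 21-year annuity): 36020 × a(21|0.0992) = 36020 × 8.697470 = 313,282.8657
PV₀ = 313,282.8657 / (1+0.0992)^10 = 313,282.8657 / 2.574940 = 121,666.0604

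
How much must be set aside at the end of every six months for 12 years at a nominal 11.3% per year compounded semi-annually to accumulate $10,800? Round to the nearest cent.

$222.70

With 2 periods per year: i = 0.0565, n = 24.
FV-annuity factor = 48.495031; PMT = 10800 / 48.495031 = 222.7032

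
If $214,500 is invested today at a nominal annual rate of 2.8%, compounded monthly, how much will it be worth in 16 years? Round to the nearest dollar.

With 12 periods per year: i = 0.00233333, n = 192.
FV = 214,500 × (1 + 0.00233333)^192 = 335,555.6731

$335,556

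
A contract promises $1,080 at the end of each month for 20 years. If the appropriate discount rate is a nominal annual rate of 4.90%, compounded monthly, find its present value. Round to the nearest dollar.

With 12 periods per year: i = 0.00408333, n = 240.
PV = 1080 × [1 − (1+0.00408333)^(−240)] / 0.00408333 = 1080 × 152.801451 = 165,025.5666

$165,026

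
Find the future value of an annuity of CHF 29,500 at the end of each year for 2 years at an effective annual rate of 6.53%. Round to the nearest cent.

FV = 29500 × [(1+0.0653)^2 − 1] / 0.0653 = 29500 × 2.065300 = 60,926.3500

CHF 60,926.35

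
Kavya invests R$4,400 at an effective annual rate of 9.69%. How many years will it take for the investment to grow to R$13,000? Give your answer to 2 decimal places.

11.71 years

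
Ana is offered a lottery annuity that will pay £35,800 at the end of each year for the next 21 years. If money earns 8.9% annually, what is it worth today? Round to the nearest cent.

£335,118.60

PV = PMT · [1 − (1+i)^(−n)] / i = 35800 · 9.360855 = 335,118.5979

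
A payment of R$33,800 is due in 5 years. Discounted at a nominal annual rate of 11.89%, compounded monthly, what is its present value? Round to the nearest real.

i = 0.1189/12 = 0.00990833 per month; n = 5·12 = 60.
PV = 33,800 / (1 + 0.00990833)^60 = 33,800 / 1.806830 = 18,706.7934

R$18,707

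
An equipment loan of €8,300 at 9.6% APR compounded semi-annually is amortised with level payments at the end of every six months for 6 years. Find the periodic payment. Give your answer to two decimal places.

€925.92

With 2 periods per year: i = 0.048, n = 12.
PMT = 8300 / ( [1 − (1+0.048)^(−12)] / 0.048 ) = 8300 / 8.964081 = 925.9176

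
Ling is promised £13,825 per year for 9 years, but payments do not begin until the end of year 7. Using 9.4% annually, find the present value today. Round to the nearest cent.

£47,570.51

PV at t=6 (ordinary 9-year annuity): 13825 × a(9|0.094) = 13825 × 5.898976 = 81,553.3366
PV₀ = 81,553.3366 / (1+0.094)^6 = 81,553.3366 / 1.714368 = 47,570.5094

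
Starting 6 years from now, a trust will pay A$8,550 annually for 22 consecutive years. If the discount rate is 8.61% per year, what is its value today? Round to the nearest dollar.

Value one period before first payment (t=5): 8550 × [1 − (1+0.0861)^(−22)] / 0.0861 = 8550 × 9.727015 = 83,165.9775
PV₀ = 83,165.9775 / (1+0.0861)^5 = 83,165.9775 / 1.511294 = 55,029.6344

A$55,030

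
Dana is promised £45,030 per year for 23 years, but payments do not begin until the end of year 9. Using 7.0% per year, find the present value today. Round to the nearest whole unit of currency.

£295,420

Value one period before first payment (t=8): 45030 × [1 − (1+0.07)^(−23)] / 0.07 = 45030 × 11.272187 = 507,586.5978
Discount back 8 years: 507,586.5978 × (1+0.07)^(−8) = 507,586.5978 × 0.582009 = 295,420.0212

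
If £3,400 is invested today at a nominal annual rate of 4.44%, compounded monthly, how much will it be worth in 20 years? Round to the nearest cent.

£8,249.37

i = 0.0444/12 = 0.0037 per month; n = 20·12 = 240.
3,400 × (1+0.0037)^240 = 3,400 × 2.426285 = 8,249.3687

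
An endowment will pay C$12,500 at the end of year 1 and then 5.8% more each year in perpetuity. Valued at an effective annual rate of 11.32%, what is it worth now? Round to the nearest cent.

PV = D₁/(r − g) = 12500/(0.1132 − 0.058) = 226,449.2754

C$226,449.28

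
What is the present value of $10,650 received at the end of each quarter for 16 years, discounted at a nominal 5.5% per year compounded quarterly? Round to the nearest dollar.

$451,345

i = 0.055/4 = 0.01375 per quarter; n = 16·4 = 64.
Annuity factor a(64|0.01375) = 42.379851; PV = 10650 × 42.379851 = 451,345.4133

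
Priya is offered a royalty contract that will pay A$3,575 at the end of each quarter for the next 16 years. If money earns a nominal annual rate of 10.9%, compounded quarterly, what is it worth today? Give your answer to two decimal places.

A$107,716.02

i = 0.109/4 = 0.02725 per quarter; n = 16·4 = 64.
PV = PMT · [1 − (1+i)^(−n)] / i = 3575 · 30.130355 = 107,716.0204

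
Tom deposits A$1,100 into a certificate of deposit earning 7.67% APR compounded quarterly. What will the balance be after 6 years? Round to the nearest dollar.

A$1,735

i = 0.0767/4 = 0.019175 per quarter; n = 6·4 = 24.
FV = PV·(1+i)^n = 1,100 × 1.577503 = 1,735.2537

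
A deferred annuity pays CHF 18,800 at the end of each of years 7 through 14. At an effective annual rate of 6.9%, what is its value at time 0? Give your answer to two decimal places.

CHF 75,517.08

PV at t=6 (ordinary 8-year annuity): 18800 × a(8|0.069) = 18800 × 5.994508 = 112,696.7547
PV₀ = 112,696.7547 / (1+0.069)^6 = 112,696.7547 / 1.492335 = 75,517.0782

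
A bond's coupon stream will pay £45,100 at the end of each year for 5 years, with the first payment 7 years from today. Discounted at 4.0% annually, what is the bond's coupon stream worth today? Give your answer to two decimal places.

£158,677.13

PV at t=6 (ordinary 5-year annuity): 45100 × a(5|0.04) = 45100 × 4.451822 = 200,777.1871
PV₀ = 200,777.1871 / (1+0.04)^6 = 200,777.1871 / 1.265319 = 158,677.1274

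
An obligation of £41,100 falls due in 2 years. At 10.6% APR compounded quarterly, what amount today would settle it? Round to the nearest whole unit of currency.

i = 0.106/4 = 0.0265 per quarter; n = 2·4 = 8.
PV = FV·(1+i)^(−n) = 41,100 × 0.811201 = 33,340.3529

£33,340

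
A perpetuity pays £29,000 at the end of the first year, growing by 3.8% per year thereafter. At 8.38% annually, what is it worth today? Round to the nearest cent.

PV = D₁/(r − g) = 29000/(0.0838 − 0.038) = 633,187.7729

£633,187.77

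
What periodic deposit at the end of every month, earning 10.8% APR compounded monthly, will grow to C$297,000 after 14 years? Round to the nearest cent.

C$762.58

i = 0.108/12 = 0.009 per month; n = 14·12 = 168.
FV-annuity factor = 389.468802; PMT = 297000 / 389.468802 = 762.5771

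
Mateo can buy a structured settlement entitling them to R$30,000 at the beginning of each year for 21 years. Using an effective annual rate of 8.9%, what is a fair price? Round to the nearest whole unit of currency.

R$305,819

Annuity factor a(21|0.089) × (1+i) = 10.193971; PV = 30000 × 10.193971 = 305,819.1227
Payments are at the start of each period, so multiply by (1+i).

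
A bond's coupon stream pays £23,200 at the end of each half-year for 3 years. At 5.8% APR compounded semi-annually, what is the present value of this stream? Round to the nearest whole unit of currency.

£126,096

With 2 periods per year: i = 0.029, n = 6.
Annuity factor a(6|0.029) = 5.435192; PV = 23200 × 5.435192 = 126,096.4589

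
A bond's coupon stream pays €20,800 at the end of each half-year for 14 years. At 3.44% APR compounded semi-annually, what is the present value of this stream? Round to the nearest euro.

€459,137

With 2 periods per year: i = 0.0172, n = 28.
Annuity factor a(28|0.0172) = 22.073889; PV = 20800 × 22.073889 = 459,136.8967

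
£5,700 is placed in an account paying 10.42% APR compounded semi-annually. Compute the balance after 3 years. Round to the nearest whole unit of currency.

i = 0.1042/2 = 0.0521 per half-year; n = 3·2 = 6.
FV = PV·(1+i)^n = 5,700 × 1.356257 = 7,730.6672

£7,731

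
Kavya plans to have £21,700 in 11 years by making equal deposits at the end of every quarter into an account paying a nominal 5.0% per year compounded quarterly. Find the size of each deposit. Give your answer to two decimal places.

With 4 periods per year: i = 0.0125, n = 44.
PMT = 21700 / ( [(1+0.0125)^44 − 1] / 0.0125 ) = 21700 / 58.188337 = 372.9270

£372.93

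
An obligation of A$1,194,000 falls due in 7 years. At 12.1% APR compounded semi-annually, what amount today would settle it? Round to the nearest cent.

With 2 periods per year: i = 0.0605, n = 14.
PV = 1,194,000 / (1 + 0.0605)^14 = 1,194,000 / 2.275880 = 524,632.1570

A$524,632.16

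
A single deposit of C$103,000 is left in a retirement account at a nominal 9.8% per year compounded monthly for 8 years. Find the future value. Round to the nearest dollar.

C$224,875

With 12 periods per year: i = 0.00816667, n = 96.
103,000 × (1+0.00816667)^96 = 103,000 × 2.183253 = 224,875.0643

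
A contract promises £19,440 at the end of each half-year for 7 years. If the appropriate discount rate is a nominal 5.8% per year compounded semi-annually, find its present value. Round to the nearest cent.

£221,100.07

With 2 periods per year: i = 0.029, n = 14.
PV = 19440 × [1 − (1+0.029)^(−14)] / 0.029 = 19440 × 11.373460 = 221,100.0719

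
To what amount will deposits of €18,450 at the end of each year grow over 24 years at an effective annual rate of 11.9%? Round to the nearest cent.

€2,148,369.24

FV = PMT · [(1+i)^n − 1] / i = 18450 · 116.442777 = 2,148,369.2446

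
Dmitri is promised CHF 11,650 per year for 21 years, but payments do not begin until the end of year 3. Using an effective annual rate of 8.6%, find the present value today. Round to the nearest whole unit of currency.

CHF 94,548

Value one period before first payment (t=2): 11650 × [1 − (1+0.086)^(−21)] / 0.086 = 11650 × 9.571660 = 111,509.8422
PV₀ = 111,509.8422 / (1+0.086)^2 = 111,509.8422 / 1.179396 = 94,548.2622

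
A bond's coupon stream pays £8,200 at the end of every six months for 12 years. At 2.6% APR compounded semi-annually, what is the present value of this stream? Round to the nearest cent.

£168,128.56

i = 0.026/2 = 0.013 per half-year; n = 12·2 = 24.
PV = 8200 × [1 − (1+0.013)^(−24)] / 0.013 = 8200 × 20.503483 = 168,128.5574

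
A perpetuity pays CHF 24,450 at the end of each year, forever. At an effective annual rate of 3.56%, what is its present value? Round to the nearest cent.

PV = PMT / i = 24450 / 0.0356 = 686,797.7528

CHF 686,797.75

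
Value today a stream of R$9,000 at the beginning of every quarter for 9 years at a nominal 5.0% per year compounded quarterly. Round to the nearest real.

R$262,871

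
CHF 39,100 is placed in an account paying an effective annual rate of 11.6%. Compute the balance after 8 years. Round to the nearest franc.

39,100 × (1+0.116)^8 = 39,100 × 2.406099 = 94,078.4848

CHF 94,078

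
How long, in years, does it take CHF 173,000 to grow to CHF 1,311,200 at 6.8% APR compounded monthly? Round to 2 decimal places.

Periodic rate i = 0.068/12 = 0.00566667.
n = ln(1.3112e+06/173000) / ln(1+0.00566667) = ln(7.57919) / 0.005651 = 358.4364 months
= 358.4364/12 years

29.87 years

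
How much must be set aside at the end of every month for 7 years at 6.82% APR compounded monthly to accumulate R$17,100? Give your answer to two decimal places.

R$159.40

With 12 periods per year: i = 0.00568333, n = 84.
FV-annuity factor = 107.278785; PMT = 17100 / 107.278785 = 159.3978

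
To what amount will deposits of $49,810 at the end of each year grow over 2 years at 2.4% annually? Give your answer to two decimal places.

$100,815.44

FV = PMT · [(1+i)^n − 1] / i = 49810 · 2.024000 = 100,815.4400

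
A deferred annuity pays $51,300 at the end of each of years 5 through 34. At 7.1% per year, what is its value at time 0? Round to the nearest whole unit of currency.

$479,015

Value one period before first payment (t=4): 51300 × [1 − (1+0.071)^(−30)] / 0.071 = 51300 × 12.285398 = 630,240.9089
PV₀ = 630,240.9089 / (1+0.071)^4 = 630,240.9089 / 1.315703 = 479,014.5513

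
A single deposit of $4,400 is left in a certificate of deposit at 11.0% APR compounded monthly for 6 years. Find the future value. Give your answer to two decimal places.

With 12 periods per year: i = 0.00916667, n = 72.
FV = 4,400 × (1 + 0.00916667)^72 = 8,487.5289

$8,487.53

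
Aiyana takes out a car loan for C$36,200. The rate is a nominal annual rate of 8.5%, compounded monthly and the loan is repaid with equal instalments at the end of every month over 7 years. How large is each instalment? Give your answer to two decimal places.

C$573.28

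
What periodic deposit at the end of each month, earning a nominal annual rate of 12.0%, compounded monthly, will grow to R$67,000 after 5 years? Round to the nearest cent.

i = 0.12/12 = 0.01 per month; n = 5·12 = 60.
FV-annuity factor = 81.669670; PMT = 67000 / 81.669670 = 820.3780

R$820.38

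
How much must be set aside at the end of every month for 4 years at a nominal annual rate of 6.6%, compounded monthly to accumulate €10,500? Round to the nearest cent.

With 12 periods per year: i = 0.0055, n = 48.
FV-annuity factor = 54.761208; PMT = 10500 / 54.761208 = 191.7416

€191.74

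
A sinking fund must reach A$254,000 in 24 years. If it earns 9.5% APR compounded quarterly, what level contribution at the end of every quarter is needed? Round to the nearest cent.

A$708.08

i = 0.095/4 = 0.02375 per quarter; n = 24·4 = 96.
PMT = 254000 / ( [(1+0.02375)^96 − 1] / 0.02375 ) = 254000 / 358.717340 = 708.0784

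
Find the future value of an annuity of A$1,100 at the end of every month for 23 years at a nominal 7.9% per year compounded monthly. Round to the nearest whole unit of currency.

A$854,965

i = 0.079/12 = 0.00658333 per month; n = 23·12 = 276.
Accumulation factor s(276|0.00658333) = 777.241091; FV = 1100 × 777.241091 = 854,965.1999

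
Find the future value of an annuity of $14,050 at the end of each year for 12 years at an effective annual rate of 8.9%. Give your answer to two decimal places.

$281,292.91

FV = PMT · [(1+i)^n − 1] / i = 14050 · 20.020848 = 281,292.9084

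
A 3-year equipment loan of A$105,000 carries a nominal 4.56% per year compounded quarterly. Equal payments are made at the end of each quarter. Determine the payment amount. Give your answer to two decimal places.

A$9,411.85

i = 0.0456/4 = 0.0114 per quarter; n = 3·4 = 12.
PMT = 105000 / ( [1 − (1+0.0114)^(−12)] / 0.0114 ) = 105000 / 11.156155 = 9,411.8452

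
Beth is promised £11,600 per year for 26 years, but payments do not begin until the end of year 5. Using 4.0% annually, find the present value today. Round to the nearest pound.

Value one period before first payment (t=4): 11600 × [1 − (1+0.04)^(−26)] / 0.04 = 11600 × 15.982769 = 185,400.1224
Discount back 4 years: 185,400.1224 × (1+0.04)^(−4) = 185,400.1224 × 0.854804 = 158,480.8017

£158,481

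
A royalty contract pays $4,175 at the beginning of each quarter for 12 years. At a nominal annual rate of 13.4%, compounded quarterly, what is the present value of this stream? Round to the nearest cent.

$102,315.70

With 4 periods per year: i = 0.0335, n = 48.
PV = PMT · [1 − (1+i)^(−n)] / i × (1+i) = 4175 · 24.506755 = 102,315.7014
(Beginning-of-period payments → annuity-due factor ×(1+i).)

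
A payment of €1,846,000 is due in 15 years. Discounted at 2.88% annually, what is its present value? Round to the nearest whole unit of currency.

Discount factor = (1+0.0288)^(−15) = 0.653184; PV = 1,846,000 × 0.653184 = 1,205,778.0203

€1,205,778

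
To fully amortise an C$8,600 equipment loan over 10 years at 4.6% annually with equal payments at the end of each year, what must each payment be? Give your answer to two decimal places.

C$1,092.21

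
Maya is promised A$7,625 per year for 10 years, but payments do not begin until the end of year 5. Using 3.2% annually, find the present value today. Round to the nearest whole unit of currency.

A$56,762

PV at t=4 (ordinary 10-year annuity): 7625 × a(10|0.032) = 7625 × 8.443794 = 64,383.9269
PV₀ = 64,383.9269 / (1+0.032)^4 = 64,383.9269 / 1.134276 = 56,762.1285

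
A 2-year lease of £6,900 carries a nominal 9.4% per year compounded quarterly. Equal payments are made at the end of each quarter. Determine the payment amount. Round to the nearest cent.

£956.18

i = 0.094/4 = 0.0235 per quarter; n = 2·4 = 8.
Annuity-PV factor = 7.216217; PMT = 6900 / 7.216217 = 956.1797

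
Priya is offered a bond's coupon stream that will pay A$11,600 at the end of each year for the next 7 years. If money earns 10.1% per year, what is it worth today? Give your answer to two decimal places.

A$56,288.21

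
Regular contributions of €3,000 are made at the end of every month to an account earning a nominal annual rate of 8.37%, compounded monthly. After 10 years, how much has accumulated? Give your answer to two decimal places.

With 12 periods per year: i = 0.006975, n = 120.
FV = PMT · [(1+i)^n − 1] / i = 3000 · 186.771026 = 560,313.0770

€560,313.08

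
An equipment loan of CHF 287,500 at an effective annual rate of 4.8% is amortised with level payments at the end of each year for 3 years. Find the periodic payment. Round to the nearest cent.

PMT = 287500 / ( [1 − (1+0.048)^(−3)] / 0.048 ) = 287500 / 2.733486 = 105,177.0570

CHF 105,177.06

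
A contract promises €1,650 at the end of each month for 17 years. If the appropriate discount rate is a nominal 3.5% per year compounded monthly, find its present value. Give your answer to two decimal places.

€253,417.12

Periodic rate i = 0.035/12 = 0.00291667; n = 17 × 12 = 204 periods.
PV = PMT · [1 − (1+i)^(−n)] / i = 1650 · 153.586135 = 253,417.1227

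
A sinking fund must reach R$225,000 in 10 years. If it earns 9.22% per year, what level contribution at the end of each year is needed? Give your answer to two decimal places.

PMT = 225000 / ( [(1+0.0922)^10 − 1] / 0.0922 ) = 225000 / 15.353380 = 14,654.7534

R$14,654.75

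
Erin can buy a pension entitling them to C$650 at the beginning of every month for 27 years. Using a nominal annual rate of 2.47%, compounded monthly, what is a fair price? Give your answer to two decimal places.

C$153,900.57

i = 0.0247/12 = 0.00205833 per month; n = 27·12 = 324.
PV = 650 × [1 − (1+0.00205833)^(−324)] / 0.00205833 × (1+i) = 650 × 236.770103 = 153,900.5672
(annuity-due: payments at period start, so ×(1+i).)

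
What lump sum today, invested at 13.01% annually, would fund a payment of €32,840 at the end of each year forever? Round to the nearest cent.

PV = PMT / i = 32840 / 0.1301 = 252,421.2145

€252,421.21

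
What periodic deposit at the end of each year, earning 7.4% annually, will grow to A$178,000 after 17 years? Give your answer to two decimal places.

FV-annuity factor = 31.968645; PMT = 178000 / 31.968645 = 5,567.9558

A$5,567.96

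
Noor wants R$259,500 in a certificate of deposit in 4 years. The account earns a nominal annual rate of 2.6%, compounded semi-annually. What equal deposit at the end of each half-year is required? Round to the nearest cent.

R$30,990.18

With 2 periods per year: i = 0.013, n = 8.
FV-annuity factor = 8.373619; PMT = 259500 / 8.373619 = 30,990.1833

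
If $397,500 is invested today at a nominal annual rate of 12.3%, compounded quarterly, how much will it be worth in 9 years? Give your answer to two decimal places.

$1,182,653.44

Periodic rate i = 0.123/4 = 0.03075; n = 9 × 4 = 36 periods.
397,500 × (1+0.03075)^36 = 397,500 × 2.975229 = 1,182,653.4364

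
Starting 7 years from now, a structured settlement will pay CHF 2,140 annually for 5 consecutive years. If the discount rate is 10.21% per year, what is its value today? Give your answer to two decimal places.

Value one period before first payment (t=6): 2140 × [1 − (1+0.1021)^(−5)] / 0.1021 = 2140 × 3.770537 = 8,068.9498
PV₀ = 8,068.9498 / (1+0.1021)^6 = 8,068.9498 / 1.791951 = 4,502.8865

CHF 4,502.89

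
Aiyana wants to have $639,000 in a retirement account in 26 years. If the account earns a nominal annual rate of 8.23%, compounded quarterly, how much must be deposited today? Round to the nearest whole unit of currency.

$76,847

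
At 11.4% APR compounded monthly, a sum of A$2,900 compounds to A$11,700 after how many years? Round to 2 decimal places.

12.29 years

Periodic rate i = 0.114/12 = 0.0095.
n = ln(11700/2900) / ln(1+0.0095) = ln(4.03448) / 0.009455 = 147.5256 months
= 147.5256/12 years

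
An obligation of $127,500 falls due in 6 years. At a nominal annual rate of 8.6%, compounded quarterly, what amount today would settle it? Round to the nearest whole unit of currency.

With 4 periods per year: i = 0.0215, n = 24.
Discount factor = (1+0.0215)^(−24) = 0.600177; PV = 127,500 × 0.600177 = 76,522.5232

$76,523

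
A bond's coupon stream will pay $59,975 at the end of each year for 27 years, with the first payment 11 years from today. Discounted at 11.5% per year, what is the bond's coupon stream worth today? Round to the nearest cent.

Value one period before first payment (t=10): 59975 × [1 − (1+0.115)^(−27)] / 0.115 = 59975 × 8.235522 = 493,925.4303
PV₀ = 493,925.4303 / (1+0.115)^10 = 493,925.4303 / 2.969947 = 166,307.8362

$166,307.84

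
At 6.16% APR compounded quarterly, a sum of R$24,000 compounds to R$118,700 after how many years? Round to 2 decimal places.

26.15 years

Periodic rate i = 0.0616/4 = 0.0154.
n = ln(118700/24000) / ln(1+0.0154) = ln(4.94583) / 0.015283 = 104.5989 quarters
= 104.5989/4 years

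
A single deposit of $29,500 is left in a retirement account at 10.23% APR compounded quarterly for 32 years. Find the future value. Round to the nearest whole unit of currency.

i = 0.1023/4 = 0.025575 per quarter; n = 32·4 = 128.
FV = PV·(1+i)^n = 29,500 × 25.341393 = 747,571.1017

$747,571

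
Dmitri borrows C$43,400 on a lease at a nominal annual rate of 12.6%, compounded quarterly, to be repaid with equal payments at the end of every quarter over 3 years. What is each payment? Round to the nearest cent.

C$4,399.19

i = 0.126/4 = 0.0315 per quarter; n = 3·4 = 12.
PMT = 43400 / ( [1 − (1+0.0315)^(−12)] / 0.0315 ) = 43400 / 9.865460 = 4,399.1865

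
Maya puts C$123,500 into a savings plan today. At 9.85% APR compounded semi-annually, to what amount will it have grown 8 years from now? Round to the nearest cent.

i = 0.0985/2 = 0.04925 per half-year; n = 8·2 = 16.
123,500 × (1+0.04925)^16 = 123,500 × 2.158061 = 266,520.4904

C$266,520.49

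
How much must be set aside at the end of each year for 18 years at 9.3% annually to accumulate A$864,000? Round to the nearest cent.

A$20,309.57

PMT = 864000 / ( [(1+0.093)^18 − 1] / 0.093 ) = 864000 / 42.541514 = 20,309.5733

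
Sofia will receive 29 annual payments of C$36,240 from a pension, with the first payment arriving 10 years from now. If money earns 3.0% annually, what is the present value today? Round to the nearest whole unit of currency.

C$532,958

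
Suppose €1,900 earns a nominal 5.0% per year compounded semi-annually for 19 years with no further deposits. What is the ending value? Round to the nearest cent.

With 2 periods per year: i = 0.025, n = 38.
1,900 × (1+0.025)^38 = 1,900 × 2.555682 = 4,855.7966

€4,855.80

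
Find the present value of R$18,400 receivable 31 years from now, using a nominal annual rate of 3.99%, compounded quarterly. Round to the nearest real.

i = 0.0399/4 = 0.009975 per quarter; n = 31·4 = 124.
PV = 18,400 / (1 + 0.009975)^124 = 18,400 / 3.423871 = 5,374.0348

R$5,374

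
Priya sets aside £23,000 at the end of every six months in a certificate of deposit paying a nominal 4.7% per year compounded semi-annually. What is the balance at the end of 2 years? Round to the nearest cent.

With 2 periods per year: i = 0.0235, n = 4.
FV = PMT · [(1+i)^n − 1] / i = 23000 · 4.143222 = 95,294.1055

£95,294.11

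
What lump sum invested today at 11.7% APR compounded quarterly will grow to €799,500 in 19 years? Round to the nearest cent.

Periodic rate i = 0.117/4 = 0.02925; n = 19 × 4 = 76 periods.
PV = 799,500 / (1 + 0.02925)^76 = 799,500 / 8.945128 = 89,378.2644

€89,378.26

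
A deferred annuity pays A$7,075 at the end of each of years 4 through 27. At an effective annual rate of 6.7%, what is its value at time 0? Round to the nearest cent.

A$68,595.63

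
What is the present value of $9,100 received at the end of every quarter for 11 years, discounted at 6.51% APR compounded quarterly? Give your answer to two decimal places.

$284,334.08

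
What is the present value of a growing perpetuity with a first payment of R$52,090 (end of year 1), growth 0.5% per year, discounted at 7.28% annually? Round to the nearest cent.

PV = D₁/(r − g) = 52090/(0.0728 − 0.005) = 768,289.0855

R$768,289.09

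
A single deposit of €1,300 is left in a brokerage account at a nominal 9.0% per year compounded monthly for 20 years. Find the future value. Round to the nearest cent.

With 12 periods per year: i = 0.0075, n = 240.
1,300 × (1+0.0075)^240 = 1,300 × 6.009152 = 7,811.8970

€7,811.90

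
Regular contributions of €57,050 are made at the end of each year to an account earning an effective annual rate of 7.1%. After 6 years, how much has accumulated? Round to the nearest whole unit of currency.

€409,125

Accumulation factor s(6|0.071) = 7.171343; FV = 57050 × 7.171343 = 409,125.1147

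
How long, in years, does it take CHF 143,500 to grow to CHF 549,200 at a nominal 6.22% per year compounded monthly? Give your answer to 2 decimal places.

21.63 years

Periodic rate i = 0.0622/12 = 0.00518333.
n = ln(549200/143500) / ln(1+0.00518333) = ln(3.82718) / 0.005170 = 259.6019 months
= 259.6019/12 years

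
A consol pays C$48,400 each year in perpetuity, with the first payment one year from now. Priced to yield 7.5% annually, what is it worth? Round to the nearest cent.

C$645,333.33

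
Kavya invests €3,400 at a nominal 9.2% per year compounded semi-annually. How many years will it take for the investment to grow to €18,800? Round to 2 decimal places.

19.01 years

Periodic rate i = 0.092/2 = 0.046.
(1+i)^n = 18800/3400 = 5.52941, so n = ln 5.52941 / ln 1.046 = 38.0243 half-years
= 38.0243/2 years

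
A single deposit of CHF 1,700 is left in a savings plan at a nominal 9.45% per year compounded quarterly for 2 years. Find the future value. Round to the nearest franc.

Periodic rate i = 0.0945/4 = 0.023625; n = 2 × 4 = 8 periods.
FV = 1,700 × (1 + 0.023625)^8 = 2,049.1606

CHF 2,049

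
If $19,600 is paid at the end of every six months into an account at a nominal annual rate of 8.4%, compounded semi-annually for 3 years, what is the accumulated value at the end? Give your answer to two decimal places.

$130,661.64

i = 0.084/2 = 0.042 per half-year; n = 3·2 = 6.
FV = 19600 × [(1+0.042)^6 − 1] / 0.042 = 19600 × 6.666410 = 130,661.6384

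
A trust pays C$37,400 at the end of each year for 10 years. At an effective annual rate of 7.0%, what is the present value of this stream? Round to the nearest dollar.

PV = 37400 × [1 − (1+0.07)^(−10)] / 0.07 = 37400 × 7.023582 = 262,681.9496

C$262,682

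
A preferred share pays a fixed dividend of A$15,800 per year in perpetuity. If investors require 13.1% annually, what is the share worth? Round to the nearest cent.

PV = PMT / i = 15800 / 0.131 = 120,610.6870

A$120,610.69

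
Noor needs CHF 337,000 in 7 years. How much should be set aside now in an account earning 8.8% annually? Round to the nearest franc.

CHF 186,736

Discount factor = (1+0.088)^(−7) = 0.554112; PV = 337,000 × 0.554112 = 186,735.8201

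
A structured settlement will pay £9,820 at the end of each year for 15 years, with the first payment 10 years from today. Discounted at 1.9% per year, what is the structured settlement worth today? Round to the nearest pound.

PV at t=9 (ordinary 15-year annuity): 9820 × a(15|0.019) = 9820 × 12.945916 = 127,128.8957
PV₀ = 127,128.8957 / (1+0.019)^9 = 127,128.8957 / 1.184589 = 107,319.0003

£107,319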